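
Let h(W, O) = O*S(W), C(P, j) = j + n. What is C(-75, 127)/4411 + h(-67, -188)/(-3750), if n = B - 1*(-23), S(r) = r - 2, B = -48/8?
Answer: -9446582/2756875 ≈ -3.4266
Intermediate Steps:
B = -6 (B = -48*1/8 = -6)
S(r) = -2 + r
n = 17 (n = -6 - 1*(-23) = -6 + 23 = 17)
C(P, j) = 17 + j (C(P, j) = j + 17 = 17 + j)
h(W, O) = O*(-2 + W)
C(-75, 127)/4411 + h(-67, -188)/(-3750) = (17 + 127)/4411 - 188*(-2 - 67)/(-3750) = 144*(1/4411) - 188*(-69)*(-1/3750) = 144/4411 + 12972*(-1/3750) = 144/4411 - 2162/625 = -9446582/2756875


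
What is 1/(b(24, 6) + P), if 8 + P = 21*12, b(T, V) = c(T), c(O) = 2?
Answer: 1/246 ≈ 0.0040650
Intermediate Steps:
b(T, V) = 2
P = 244 (P = -8 + 21*12 = -8 + 252 = 244)
1/(b(24, 6) + P) = 1/(2 + 244) = 1/246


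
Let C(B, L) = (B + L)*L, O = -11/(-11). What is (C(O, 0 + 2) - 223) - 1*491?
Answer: -708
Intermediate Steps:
O = 1 (O = -11*(-1/11) = 1)
C(B, L) = L*(B + L)
(C(O, 0 + 2) - 223) - 1*491 = ((0 + 2)*(1 + (0 + 2)) - 223) - 1*491 = (2*(1 + 2) - 223) - 491 = (2*3 - 223) - 491 = (6 - 223) - 491 = -217 - 491 = -708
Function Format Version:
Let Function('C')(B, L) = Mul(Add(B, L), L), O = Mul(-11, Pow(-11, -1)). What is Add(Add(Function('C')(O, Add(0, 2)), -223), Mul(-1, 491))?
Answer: -708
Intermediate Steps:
O = 1 (O = Mul(-11, Rational(-1, 11)) = 1)
Function('C')(B, L) = Mul(L, Add(B, L))
Add(Add(Function('C')(O, Add(0, 2)), -223), Mul(-1, 491)) = Add(Add(Mul(Add(0, 2), Add(1, Add(0, 2))), -223), Mul(-1, 491)) = Add(Add(Mul(2, Add(1, 2)), -223), -491) = Add(Add(Mul(2, 3), -223), -491) = Add(Add(6, -223), -491) = Add(-217, -491) = -708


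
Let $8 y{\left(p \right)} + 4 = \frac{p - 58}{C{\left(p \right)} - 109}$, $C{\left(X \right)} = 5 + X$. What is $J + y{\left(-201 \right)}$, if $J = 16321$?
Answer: $\frac{39822279}{2440} \approx 16321.0$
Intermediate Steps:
$y{\left(p \right)} = - \frac{1}{2} + \frac{-58 + p}{8 \left(-104 + p\right)}$ ($y{\left(p \right)} = - \frac{1}{2} + \frac{\left(p - 58\right) \frac{1}{\left(5 + p\right) - 109}}{8} = - \frac{1}{2} + \frac{\left(-58 + p\right) \frac{1}{-104 + p}}{8} = - \frac{1}{2} + \frac{\frac{1}{-104 + p} \left(-58 + p\right)}{8} = - \frac{1}{2} + \frac{-58 + p}{8 \left(-104 + p\right)}$)
$J + y{\left(-201 \right)} = 16321 + \frac{358 - -603}{8 \left(-104 - 201\right)} = 16321 + \frac{358 + 603}{8 \left(-305\right)} = 16321 + \frac{1}{8} \left(- \frac{1}{305}\right) 961 = 16321 - \frac{961}{2440} = \frac{39822279}{2440}$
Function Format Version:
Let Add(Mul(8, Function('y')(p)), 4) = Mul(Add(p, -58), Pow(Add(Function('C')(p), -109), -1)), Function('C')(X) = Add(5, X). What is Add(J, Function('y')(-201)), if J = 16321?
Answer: Rational(39822279, 2440) ≈ 16321.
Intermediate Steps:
Function('y')(p) = Add(Rational(-1, 2), Mul(Rational(1, 8), Pow(Add(-104, p), -1), Add(-58, p))) (Function('y')(p) = Add(Rational(-1, 2), Mul(Rational(1, 8), Mul(Add(p, -58), Pow(Add(Add(5, p), -109), -1)))) = Add(Rational(-1, 2), Mul(Rational(1, 8), Mul(Add(-58, p), Pow(Add(-104, p), -1)))) = Add(Rational(-1, 2), Mul(Rational(1, 8), Mul(Pow(Add(-104, p), -1), Add(-58, p)))) = Add(Rational(-1, 2), Mul(Rational(1, 8), Pow(Add(-104, p), -1), Add(-58, p))))
Add(J, Function('y')(-201)) = Add(16321, Mul(Rational(1, 8), Pow(Add(-104, -201), -1), Add(358, Mul(-3, -201)))) = Add(16321, Mul(Rational(1, 8), Pow(-305, -1), Add(358, 603))) = Add(16321, Mul(Rational(1, 8), Rational(-1, 305), 961)) = Add(16321, Rational(-961, 2440)) = Rational(39822279, 2440)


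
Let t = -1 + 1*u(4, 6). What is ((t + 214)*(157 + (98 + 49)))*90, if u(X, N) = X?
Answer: 5937120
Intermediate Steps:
t = 3 (t = -1 + 1*4 = -1 + 4 = 3)
((t + 214)*(157 + (98 + 49)))*90 = ((3 + 214)*(157 + (98 + 49)))*90 = (217*(157 + 147))*90 = (217*304)*90 = 65968*90 = 5937120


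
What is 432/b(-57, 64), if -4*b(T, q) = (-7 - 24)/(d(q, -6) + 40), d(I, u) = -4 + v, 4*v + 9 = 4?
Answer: 60048/31 ≈ 1937.0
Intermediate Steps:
v = -5/4 (v = -9/4 + (¼)*4 = -9/4 + 1 = -5/4 ≈ -1.2500)
d(I, u) = -21/4 (d(I, u) = -4 - 5/4 = -21/4)
b(T, q) = 31/139 (b(T, q) = -(-7 - 24)/(4*(-21/4 + 40)) = -(-31)/(4*139/4) = -(-31)*4/(4*139) = -¼*(-124/139) = 31/139)
432/b(-57, 64) = 432/(31/139) = 432*(139/31) = 60048/31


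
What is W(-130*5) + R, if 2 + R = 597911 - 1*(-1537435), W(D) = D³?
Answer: -272489656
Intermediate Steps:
R = 2135344 (R = -2 + (597911 - 1*(-1537435)) = -2 + (597911 + 1537435) = -2 + 2135346 = 2135344)
W(-130*5) + R = (-130*5)³ + 2135344 = (-650)³ + 2135344 = -274625000 + 2135344 = -272489656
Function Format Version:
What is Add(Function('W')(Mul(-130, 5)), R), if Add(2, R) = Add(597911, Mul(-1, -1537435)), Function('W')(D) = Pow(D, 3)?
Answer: -272489656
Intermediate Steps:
R = 2135344 (R = Add(-2, Add(597911, Mul(-1, -1537435))) = Add(-2, Add(597911, 1537435)) = Add(-2, 2135346) = 2135344)
Add(Function('W')(Mul(-130, 5)), R) = Add(Pow(Mul(-130, 5), 3), 2135344) = Add(Pow(-650, 3), 2135344) = Add(-274625000, 2135344) = -272489656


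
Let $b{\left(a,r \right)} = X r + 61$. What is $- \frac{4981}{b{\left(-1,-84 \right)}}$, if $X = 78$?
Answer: $\frac{4981}{6491} \approx 0.76737$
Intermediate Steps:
$b{\left(a,r \right)} = 61 + 78 r$ ($b{\left(a,r \right)} = 78 r + 61 = 61 + 78 r$)
$- \frac{4981}{b{\left(-1,-84 \right)}} = - \frac{4981}{61 + 78 \left(-84\right)} = - \frac{4981}{61 - 6552} = - \frac{4981}{-6491} = \left(-4981\right) \left(- \frac{1}{6491}\right) = \frac{4981}{6491}$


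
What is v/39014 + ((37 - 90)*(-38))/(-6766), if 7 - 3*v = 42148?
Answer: -86808099/131984362 ≈ -0.65771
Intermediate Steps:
v = -14047 (v = 7/3 - ⅓*42148 = 7/3 - 42148/3 = -14047)
v/39014 + ((37 - 90)*(-38))/(-6766) = -14047/39014 + ((37 - 90)*(-38))/(-6766) = -14047*1/39014 - 53*(-38)*(-1/6766) = -14047/39014 + 2014*(-1/6766) = -14047/39014 - 1007/3383 = -86808099/131984362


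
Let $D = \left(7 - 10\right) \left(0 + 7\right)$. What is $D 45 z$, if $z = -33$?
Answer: $31185$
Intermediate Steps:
$D = -21$ ($D = \left(-3\right) 7 = -21$)
$D 45 z = \left(-21\right) 45 \left(-33\right) = \left(-945\right) \left(-33\right) = 31185$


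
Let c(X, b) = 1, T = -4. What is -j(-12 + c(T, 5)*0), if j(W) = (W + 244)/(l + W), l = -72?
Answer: 58/21 ≈ 2.7619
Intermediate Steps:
j(W) = (244 + W)/(-72 + W) (j(W) = (W + 244)/(-72 + W) = (244 + W)/(-72 + W))
-j(-12 + c(T, 5)*0) = -(244 + (-12 + 1*0))/(-72 + (-12 + 1*0)) = -(244 + (-12 + 0))/(-72 + (-12 + 0)) = -(244 - 12)/(-72 - 12) = -232/(-84) = -(-1)*232/84 = -1*(-58/21) = 58/21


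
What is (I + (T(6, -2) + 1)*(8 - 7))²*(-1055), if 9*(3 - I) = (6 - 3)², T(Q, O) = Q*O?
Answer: -85455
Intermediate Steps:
T(Q, O) = O*Q
I = 2 (I = 3 - (6 - 3)²/9 = 3 - ⅑*3² = 3 - ⅑*9 = 3 - 1 = 2)
(I + (T(6, -2) + 1)*(8 - 7))²*(-1055) = (2 + (-2*6 + 1)*(8 - 7))²*(-1055) = (2 + (-12 + 1)*1)²*(-1055) = (2 - 11*1)²*(-1055) = (2 - 11)²*(-1055) = (-9)²*(-1055) = 81*(-1055) = -85455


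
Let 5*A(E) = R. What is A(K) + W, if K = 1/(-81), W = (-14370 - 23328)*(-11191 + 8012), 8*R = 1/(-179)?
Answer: 858068304719/7160 ≈ 1.1984e+8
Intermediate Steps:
R = -1/1432 (R = (1/8)/(-179) = (1/8)*(-1/179) = -1/1432 ≈ -0.00069832)
W = 119841942 (W = -37698*(-3179) = 119841942)
K = -1/81 ≈ -0.012346
A(E) = -1/7160 (A(E) = (1/5)*(-1/1432) = -1/7160)
A(K) + W = -1/7160 + 119841942 = 858068304719/7160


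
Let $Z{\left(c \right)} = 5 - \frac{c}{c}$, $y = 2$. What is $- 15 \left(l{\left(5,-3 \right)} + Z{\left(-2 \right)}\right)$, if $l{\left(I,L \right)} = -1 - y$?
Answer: $-15$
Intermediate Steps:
$l{\left(I,L \right)} = -3$ ($l{\left(I,L \right)} = -1 - 2 = -3$)
$Z{\left(c \right)} = 4$ ($Z{\left(c \right)} = 5 - 1 = 4$)
$- 15 \left(l{\left(5,-3 \right)} + Z{\left(-2 \right)}\right) = - 15 \left(-3 + 4\right) = - 15 \cdot 1 = \left(-1\right) 15 = -15$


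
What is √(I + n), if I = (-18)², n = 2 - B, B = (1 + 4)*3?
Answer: √311 ≈ 17.635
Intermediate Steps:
B = 15 (B = 5*3 = 15)
n = -13 (n = 2 - 1*15 = 2 - 15 = -13)
I = 324
√(I + n) = √(324 - 13) = √311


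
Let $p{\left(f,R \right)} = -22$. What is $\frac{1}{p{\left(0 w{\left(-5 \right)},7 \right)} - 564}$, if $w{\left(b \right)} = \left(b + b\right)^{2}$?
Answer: $- \frac{1}{586} \approx -0.0017065$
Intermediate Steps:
$w{\left(b \right)} = 4 b^{2}$ ($w{\left(b \right)} = \left(2 b\right)^{2} = 4 b^{2}$)
$\frac{1}{p{\left(0 w{\left(-5 \right)},7 \right)} - 564} = \frac{1}{-22 - 564} = \frac{1}{-586} = - \frac{1}{586}$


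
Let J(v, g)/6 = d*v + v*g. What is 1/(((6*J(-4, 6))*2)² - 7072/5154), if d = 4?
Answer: 2577/21374665264 ≈ 1.2056e-7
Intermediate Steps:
J(v, g) = 24*v + 6*g*v (J(v, g) = 6*(4*v + v*g) = 6*(4*v + g*v) = 24*v + 6*g*v)
1/(((6*J(-4, 6))*2)² - 7072/5154) = 1/(((6*(6*(-4)*(4 + 6)))*2)² - 7072/5154) = 1/(((6*(6*(-4)*10))*2)² - 7072*1/5154) = 1/(((6*(-240))*2)² - 3536/2577) = 1/((-1440*2)² - 3536/2577) = 1/((-2880)² - 3536/2577) = 1/(8294400 - 3536/2577) = 1/(21374665264/2577) = 2577/21374665264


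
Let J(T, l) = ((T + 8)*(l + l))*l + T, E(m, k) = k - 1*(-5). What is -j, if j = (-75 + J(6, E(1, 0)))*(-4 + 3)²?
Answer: -631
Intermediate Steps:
E(m, k) = 5 + k (E(m, k) = k + 5 = 5 + k)
J(T, l) = T + 2*l²*(8 + T) (J(T, l) = ((8 + T)*(2*l))*l + T = (2*l*(8 + T))*l + T = 2*l²*(8 + T) + T = T + 2*l²*(8 + T))
j = 631 (j = (-75 + (6 + 16*(5 + 0)² + 2*6*(5 + 0)²))*(-4 + 3)² = (-75 + (6 + 16*5² + 2*6*5²))*(-1)² = (-75 + (6 + 16*25 + 2*6*25))*1 = (-75 + (6 + 400 + 300))*1 = (-75 + 706)*1 = 631*1 = 631)
-j = -1*631 = -631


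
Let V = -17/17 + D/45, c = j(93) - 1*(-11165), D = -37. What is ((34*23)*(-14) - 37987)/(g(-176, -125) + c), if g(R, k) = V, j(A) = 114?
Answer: -2202075/507473 ≈ -4.3393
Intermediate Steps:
c = 11279 (c = 114 - 1*(-11165) = 114 + 11165 = 11279)
V = -82/45 (V = -17/17 - 37/45 = -17*1/17 - 37*1/45 = -1 - 37/45 = -82/45 ≈ -1.8222)
g(R, k) = -82/45
((34*23)*(-14) - 37987)/(g(-176, -125) + c) = ((34*23)*(-14) - 37987)/(-82/45 + 11279) = (782*(-14) - 37987)/(507473/45) = (-10948 - 37987)*(45/507473) = -48935*45/507473 = -2202075/507473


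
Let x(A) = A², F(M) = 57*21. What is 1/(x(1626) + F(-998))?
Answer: 1/2645073 ≈ 3.7806e-7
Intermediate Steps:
F(M) = 1197
1/(x(1626) + F(-998)) = 1/(1626² + 1197) = 1/(2643876 + 1197) = 1/2645073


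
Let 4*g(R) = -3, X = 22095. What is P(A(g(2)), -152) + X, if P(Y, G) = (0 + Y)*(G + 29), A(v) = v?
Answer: 88749/4 ≈ 22187.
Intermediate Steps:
g(R) = -¾ (g(R) = (¼)*(-3) = -¾)
P(Y, G) = Y*(29 + G)
P(A(g(2)), -152) + X = -3*(29 - 152)/4 + 22095 = -¾*(-123) + 22095 = 369/4 + 22095 = 88749/4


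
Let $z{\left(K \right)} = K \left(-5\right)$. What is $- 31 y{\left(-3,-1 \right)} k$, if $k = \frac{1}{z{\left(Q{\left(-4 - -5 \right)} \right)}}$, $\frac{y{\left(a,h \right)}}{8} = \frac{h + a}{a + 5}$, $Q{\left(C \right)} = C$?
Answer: $- \frac{496}{5} \approx -99.2$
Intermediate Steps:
$y{\left(a,h \right)} = \frac{8 \left(a + h\right)}{5 + a}$ ($y{\left(a,h \right)} = 8 \frac{h + a}{a + 5} = 8 \frac{a + h}{5 + a} = \frac{8 \left(a + h\right)}{5 + a}$)
$z{\left(K \right)} = - 5 K$
$k = - \frac{1}{5}$ ($k = \frac{1}{\left(-5\right) \left(-4 - -5\right)} = \frac{1}{\left(-5\right) \left(-4 + 5\right)} = \frac{1}{\left(-5\right) 1} = \frac{1}{-5} = - \frac{1}{5} \approx -0.2$)
$- 31 y{\left(-3,-1 \right)} k = - 31 \frac{8 \left(-3 - 1\right)}{5 - 3} \left(- \frac{1}{5}\right) = - 31 \cdot 8 \cdot \frac{1}{2} \left(-4\right) \left(- \frac{1}{5}\right) = \left(-31\right) \left(-16\right) \left(- \frac{1}{5}\right) = 496 \left(- \frac{1}{5}\right) = - \frac{496}{5}$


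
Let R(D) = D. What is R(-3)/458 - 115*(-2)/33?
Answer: 105241/15114 ≈ 6.9632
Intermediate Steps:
R(-3)/458 - 115*(-2)/33 = -3/458 - 115*(-2)/33 = -3*1/458 + 230*(1/33) = -3/458 + 230/33 = 105241/15114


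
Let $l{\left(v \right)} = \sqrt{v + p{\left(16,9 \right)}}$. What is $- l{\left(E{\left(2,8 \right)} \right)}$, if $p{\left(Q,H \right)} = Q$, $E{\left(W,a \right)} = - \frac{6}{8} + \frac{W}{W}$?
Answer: $- \frac{\sqrt{65}}{2} \approx -4.0311$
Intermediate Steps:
$E{\left(W,a \right)} = \frac{1}{4}$ ($E{\left(W,a \right)} = \left(-6\right) \frac{1}{8} + 1 = - \frac{3}{4} + 1 = \frac{1}{4}$)
$l{\left(v \right)} = \sqrt{16 + v}$ ($l{\left(v \right)} = \sqrt{v + 16} = \sqrt{16 + v}$)
$- l{\left(E{\left(2,8 \right)} \right)} = - \sqrt{16 + \frac{1}{4}} = - \sqrt{\frac{65}{4}} = - \frac{\sqrt{65}}{2}$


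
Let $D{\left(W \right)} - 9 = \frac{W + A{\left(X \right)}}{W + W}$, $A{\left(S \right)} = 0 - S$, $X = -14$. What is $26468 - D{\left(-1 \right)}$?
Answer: $\frac{52931}{2} \approx 26466.0$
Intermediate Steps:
$A{\left(S \right)} = - S$
$D{\left(W \right)} = 9 + \frac{14 + W}{2 W}$ ($D{\left(W \right)} = 9 + \frac{W - -14}{W + W} = 9 + \frac{W + 14}{2 W} = 9 + \left(14 + W\right) \frac{1}{2 W} = 9 + \frac{14 + W}{2 W}$)
$26468 - D{\left(-1 \right)} = 26468 - \left(\frac{19}{2} + \frac{7}{-1}\right) = 26468 - \left(\frac{19}{2} + 7 \left(-1\right)\right) = 26468 - \left(\frac{19}{2} - 7\right) = 26468 - \frac{5}{2} = \frac{52931}{2}$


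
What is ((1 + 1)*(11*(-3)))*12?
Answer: -792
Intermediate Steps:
((1 + 1)*(11*(-3)))*12 = (2*(-33))*12 = -66*12 = -792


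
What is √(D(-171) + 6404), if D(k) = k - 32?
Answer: 3*√689 ≈ 78.746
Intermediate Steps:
D(k) = -32 + k
√(D(-171) + 6404) = √((-32 - 171) + 6404) = √(-203 + 6404) = √6201 = 3*√689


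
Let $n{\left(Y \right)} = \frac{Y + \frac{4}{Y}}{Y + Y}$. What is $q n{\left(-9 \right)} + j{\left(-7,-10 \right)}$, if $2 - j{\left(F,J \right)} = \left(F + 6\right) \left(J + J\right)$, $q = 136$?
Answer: $\frac{4322}{81} \approx 53.358$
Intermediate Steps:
$n{\left(Y \right)} = \frac{Y + \frac{4}{Y}}{2 Y}$
$j{\left(F,J \right)} = 2 - 2 J \left(6 + F\right)$ ($j{\left(F,J \right)} = 2 - \left(F + 6\right) \left(J + J\right) = 2 - \left(6 + F\right) 2 J = 2 - 2 J \left(6 + F\right)$)
$q n{\left(-9 \right)} + j{\left(-7,-10 \right)} = 136 \left(\frac{1}{2} + \frac{2}{81}\right) - \left(-122 + 140\right) = 136 \left(\frac{1}{2} + 2 \cdot \frac{1}{81}\right) + \left(2 + 120 - 140\right) = 136 \left(\frac{1}{2} + \frac{2}{81}\right) - 18 = 136 \cdot \frac{85}{162} - 18 = \frac{5780}{81} - 18 = \frac{4322}{81}$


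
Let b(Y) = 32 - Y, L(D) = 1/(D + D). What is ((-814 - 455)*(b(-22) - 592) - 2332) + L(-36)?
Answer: 48988079/72 ≈ 6.8039e+5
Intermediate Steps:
L(D) = 1/(2*D)
((-814 - 455)*(b(-22) - 592) - 2332) + L(-36) = ((-814 - 455)*((32 - 1*(-22)) - 592) - 2332) + (½)/(-36) = (-1269*((32 + 22) - 592) - 2332) + (½)*(-1/36) = (-1269*(54 - 592) - 2332) - 1/72 = (-1269*(-538) - 2332) - 1/72 = (682722 - 2332) - 1/72 = 680390 - 1/72 = 48988079/72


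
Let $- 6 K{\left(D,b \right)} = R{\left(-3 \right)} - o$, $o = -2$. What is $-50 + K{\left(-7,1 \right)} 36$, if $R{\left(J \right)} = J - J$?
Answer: $-62$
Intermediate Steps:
$R{\left(J \right)} = 0$
$K{\left(D,b \right)} = - \frac{1}{3}$ ($K{\left(D,b \right)} = - \frac{0 - -2}{6} = - \frac{0 + 2}{6} = \left(- \frac{1}{6}\right) 2 = - \frac{1}{3}$)
$-50 + K{\left(-7,1 \right)} 36 = -50 - 12 = -62$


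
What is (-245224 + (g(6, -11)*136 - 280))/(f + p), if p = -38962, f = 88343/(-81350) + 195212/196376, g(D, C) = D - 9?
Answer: 30691330727275/4862708806406 ≈ 6.3116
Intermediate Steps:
g(D, C) = -9 + D
f = -91746798/998449225 (f = 88343*(-1/81350) + 195212*(1/196376) = -88343/81350 + 48803/49094 = -91746798/998449225 ≈ -0.091889)
(-245224 + (g(6, -11)*136 - 280))/(f + p) = (-245224 + ((-9 + 6)*136 - 280))/(-91746798/998449225 - 38962) = (-245224 + (-3*136 - 280))/(-38901670451248/998449225) = (-245224 + (-408 - 280))*(-998449225/38901670451248) = (-245224 - 688)*(-998449225/38901670451248) = -245912*(-998449225/38901670451248) = 30691330727275/4862708806406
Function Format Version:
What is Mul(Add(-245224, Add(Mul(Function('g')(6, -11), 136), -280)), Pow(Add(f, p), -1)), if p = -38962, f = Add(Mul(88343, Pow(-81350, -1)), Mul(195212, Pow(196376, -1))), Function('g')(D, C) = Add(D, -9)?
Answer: Rational(30691330727275, 4862708806406) ≈ 6.3116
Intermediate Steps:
Function('g')(D, C) = Add(-9, D)
f = Rational(-91746798, 998449225) (f = Add(Mul(88343, Rational(-1, 81350)), Mul(195212, Rational(1, 196376))) = Add(Rational(-88343, 81350), Rational(48803, 49094)) = Rational(-91746798, 998449225) ≈ -0.091889)
Mul(Add(-245224, Add(Mul(Function('g')(6, -11), 136), -280)), Pow(Add(f, p), -1)) = Mul(Add(-245224, Add(Mul(Add(-9, 6), 136), -280)), Pow(Add(Rational(-91746798, 998449225), -38962), -1)) = Mul(Add(-245224, Add(Mul(-3, 136), -280)), Pow(Rational(-38901670451248, 998449225), -1)) = Mul(Add(-245224, Add(-408, -280)), Rational(-998449225, 38901670451248)) = Mul(Add(-245224, -688), Rational(-998449225, 38901670451248)) = Mul(-245912, Rational(-998449225, 38901670451248)) = Rational(30691330727275, 4862708806406)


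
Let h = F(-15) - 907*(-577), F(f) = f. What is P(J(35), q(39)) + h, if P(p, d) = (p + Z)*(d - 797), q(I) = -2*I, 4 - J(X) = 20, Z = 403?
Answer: 184699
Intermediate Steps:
J(X) = -16 (J(X) = 4 - 1*20 = 4 - 20 = -16)
h = 523324 (h = -15 - 907*(-577) = -15 + 523339 = 523324)
P(p, d) = (-797 + d)*(403 + p) (P(p, d) = (p + 403)*(d - 797) = (403 + p)*(-797 + d) = (-797 + d)*(403 + p))
P(J(35), q(39)) + h = (-321191 - 797*(-16) + 403*(-2*39) - 2*39*(-16)) + 523324 = (-321191 + 12752 + 403*(-78) - 78*(-16)) + 523324 = (-321191 + 12752 - 31434 + 1248) + 523324 = -338625 + 523324 = 184699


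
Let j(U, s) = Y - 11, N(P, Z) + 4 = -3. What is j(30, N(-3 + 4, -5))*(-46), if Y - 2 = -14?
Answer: 1058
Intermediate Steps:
Y = -12 (Y = 2 - 14 = -12)
N(P, Z) = -7 (N(P, Z) = -4 - 3 = -7)
j(U, s) = -23 (j(U, s) = -12 - 11 = -23)
j(30, N(-3 + 4, -5))*(-46) = -23*(-46) = 1058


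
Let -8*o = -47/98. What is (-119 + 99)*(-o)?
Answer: 235/196 ≈ 1.1990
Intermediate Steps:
o = 47/784 (o = -(-47)/(8*98) = -1/8*(-47/98) = 47/784 ≈ 0.059949)
(-119 + 99)*(-o) = (-119 + 99)*(-1*47/784) = -20*(-47/784) = 235/196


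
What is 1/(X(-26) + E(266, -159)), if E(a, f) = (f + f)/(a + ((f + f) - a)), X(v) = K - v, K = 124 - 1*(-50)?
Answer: 1/201 ≈ 0.0049751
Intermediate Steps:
K = 174 (K = 124 + 50 = 174)
X(v) = 174 - v
E(a, f) = 1 (E(a, f) = (2*f)/(a + (2*f - a)) = (2*f)/(a + (-a + 2*f)) = (2*f)/((2*f)) = (2*f)*(1/(2*f)) = 1)
1/(X(-26) + E(266, -159)) = 1/((174 - 1*(-26)) + 1) = 1/((174 + 26) + 1) = 1/(200 + 1) = 1/201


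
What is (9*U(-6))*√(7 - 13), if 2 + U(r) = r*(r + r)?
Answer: 630*I*√6 ≈ 1543.2*I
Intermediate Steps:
U(r) = -2 + 2*r² (U(r) = -2 + r*(r + r) = -2 + r*(2*r) = -2 + 2*r²)
(9*U(-6))*√(7 - 13) = (9*(-2 + 2*(-6)²))*√(7 - 13) = (9*(-2 + 2*36))*√(-6) = (9*(-2 + 72))*(I*√6) = (9*70)*(I*√6) = 630*(I*√6) = 630*I*√6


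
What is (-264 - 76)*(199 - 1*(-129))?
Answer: -111520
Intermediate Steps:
(-264 - 76)*(199 - 1*(-129)) = -340*(199 + 129) = -340*328 = -111520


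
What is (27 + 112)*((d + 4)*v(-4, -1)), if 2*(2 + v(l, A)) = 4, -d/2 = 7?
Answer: 0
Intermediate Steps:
d = -14 (d = -2*7 = -14)
v(l, A) = 0 (v(l, A) = -2 + (½)*4 = -2 + 2 = 0)
(27 + 112)*((d + 4)*v(-4, -1)) = (27 + 112)*((-14 + 4)*0) = 139*(-10*0) = 139*0 = 0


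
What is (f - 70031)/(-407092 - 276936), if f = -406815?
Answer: 238423/342014 ≈ 0.69711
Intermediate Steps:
(f - 70031)/(-407092 - 276936) = (-406815 - 70031)/(-407092 - 276936) = -476846/(-684028) = -476846*(-1/684028) = 238423/342014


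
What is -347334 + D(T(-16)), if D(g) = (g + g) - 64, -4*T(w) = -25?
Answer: -694771/2 ≈ -3.4739e+5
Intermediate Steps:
T(w) = 25/4 (T(w) = -1/4*(-25) = 25/4)
D(g) = -64 + 2*g (D(g) = 2*g - 64 = -64 + 2*g)
-347334 + D(T(-16)) = -347334 + (-64 + 2*(25/4)) = -347334 + (-64 + 25/2) = -347334 - 103/2 = -694771/2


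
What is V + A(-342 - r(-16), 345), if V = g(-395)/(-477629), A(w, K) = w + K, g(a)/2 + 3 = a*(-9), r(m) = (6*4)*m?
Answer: 184835319/477629 ≈ 386.99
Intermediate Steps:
r(m) = 24*m
g(a) = -6 - 18*a (g(a) = -6 + 2*(a*(-9)) = -6 + 2*(-9*a) = -6 - 18*a)
A(w, K) = K + w
V = -7104/477629 (V = (-6 - 18*(-395))/(-477629) = (-6 + 7110)*(-1/477629) = 7104*(-1/477629) = -7104/477629 ≈ -0.014873)
V + A(-342 - r(-16), 345) = -7104/477629 + (345 + (-342 - 24*(-16))) = -7104/477629 + (345 + (-342 - 1*(-384))) = -7104/477629 + (345 + (-342 + 384)) = -7104/477629 + (345 + 42) = -7104/477629 + 387 = 184835319/477629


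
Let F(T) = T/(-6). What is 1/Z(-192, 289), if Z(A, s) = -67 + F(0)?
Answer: -1/67 ≈ -0.014925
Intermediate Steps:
F(T) = -T/6 (F(T) = T*(-1/6) = -T/6)
Z(A, s) = -67 (Z(A, s) = -67 - 1/6*0 = -67 + 0 = -67)
1/Z(-192, 289) = 1/(-67) = -1/67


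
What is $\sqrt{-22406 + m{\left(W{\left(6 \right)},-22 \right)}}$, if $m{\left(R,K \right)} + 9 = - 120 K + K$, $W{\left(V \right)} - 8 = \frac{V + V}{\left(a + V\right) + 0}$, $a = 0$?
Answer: $i \sqrt{19797} \approx 140.7 i$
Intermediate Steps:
$W{\left(V \right)} = 10$ ($W{\left(V \right)} = 8 + \frac{V + V}{\left(0 + V\right) + 0} = 8 + \frac{2 V}{V + 0} = 8 + \frac{2 V}{V} = 8 + 2 = 10$)
$m{\left(R,K \right)} = -9 - 119 K$ ($m{\left(R,K \right)} = -9 + \left(- 120 K + K\right) = -9 - 119 K$)
$\sqrt{-22406 + m{\left(W{\left(6 \right)},-22 \right)}} = \sqrt{-22406 - -2609} = \sqrt{-22406 + \left(-9 + 2618\right)} = \sqrt{-22406 + 2609} = \sqrt{-19797} = i \sqrt{19797}$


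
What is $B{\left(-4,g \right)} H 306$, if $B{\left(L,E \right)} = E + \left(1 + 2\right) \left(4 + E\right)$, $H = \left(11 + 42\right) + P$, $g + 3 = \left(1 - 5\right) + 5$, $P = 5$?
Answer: $70992$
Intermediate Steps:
$g = -2$ ($g = -3 + \left(\left(1 - 5\right) + 5\right) = -3 + \left(-4 + 5\right) = -3 + 1 = -2$)
$H = 58$ ($H = \left(11 + 42\right) + 5 = 53 + 5 = 58$)
$B{\left(L,E \right)} = 12 + 4 E$ ($B{\left(L,E \right)} = E + 3 \left(4 + E\right) = E + \left(12 + 3 E\right) = 12 + 4 E$)
$B{\left(-4,g \right)} H 306 = \left(12 + 4 \left(-2\right)\right) 58 \cdot 306 = \left(12 - 8\right) 17748 = 4 \cdot 17748 = 70992$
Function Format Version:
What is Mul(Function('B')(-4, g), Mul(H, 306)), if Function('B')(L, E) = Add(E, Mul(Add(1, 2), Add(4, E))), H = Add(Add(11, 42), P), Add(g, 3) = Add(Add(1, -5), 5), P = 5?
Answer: 70992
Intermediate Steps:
g = -2 (g = Add(-3, Add(Add(1, -5), 5)) = Add(-3, Add(-4, 5)) = Add(-3, 1) = -2)
H = 58 (H = Add(Add(11, 42), 5) = Add(53, 5) = 58)
Function('B')(L, E) = Add(12, Mul(4, E)) (Function('B')(L, E) = Add(E, Mul(3, Add(4, E))) = Add(E, Add(12, Mul(3, E))) = Add(12, Mul(4, E)))
Mul(Function('B')(-4, g), Mul(H, 306)) = Mul(Add(12, Mul(4, -2)), Mul(58, 306)) = Mul(Add(12, -8), 17748) = Mul(4, 17748) = 70992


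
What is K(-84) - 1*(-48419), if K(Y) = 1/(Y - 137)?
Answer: 10700598/221 ≈ 48419.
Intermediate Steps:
K(Y) = 1/(-137 + Y)
K(-84) - 1*(-48419) = 1/(-137 - 84) - 1*(-48419) = 1/(-221) + 48419 = -1/221 + 48419 = 10700598/221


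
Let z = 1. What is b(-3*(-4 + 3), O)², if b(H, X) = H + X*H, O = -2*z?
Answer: 9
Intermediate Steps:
O = -2 (O = -2*1 = -2)
b(H, X) = H + H*X
b(-3*(-4 + 3), O)² = ((-3*(-4 + 3))*(1 - 2))² = (-3*(-1)*(-1))² = (3*(-1))² = (-3)² = 9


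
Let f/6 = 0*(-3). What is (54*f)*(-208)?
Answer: 0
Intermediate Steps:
f = 0 (f = 6*(0*(-3)) = 6*0 = 0)
(54*f)*(-208) = (54*0)*(-208) = 0*(-208) = 0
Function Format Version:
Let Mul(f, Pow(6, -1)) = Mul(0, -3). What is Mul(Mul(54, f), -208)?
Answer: 0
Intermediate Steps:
f = 0 (f = Mul(6, Mul(0, -3)) = Mul(6, 0) = 0)
Mul(Mul(54, f), -208) = Mul(Mul(54, 0), -208) = Mul(0, -208) = 0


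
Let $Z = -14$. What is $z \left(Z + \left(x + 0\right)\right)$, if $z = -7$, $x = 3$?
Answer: $77$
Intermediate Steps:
$z \left(Z + \left(x + 0\right)\right) = - 7 \left(-14 + \left(3 + 0\right)\right) = - 7 \left(-14 + 3\right) = \left(-7\right) \left(-11\right) = 77$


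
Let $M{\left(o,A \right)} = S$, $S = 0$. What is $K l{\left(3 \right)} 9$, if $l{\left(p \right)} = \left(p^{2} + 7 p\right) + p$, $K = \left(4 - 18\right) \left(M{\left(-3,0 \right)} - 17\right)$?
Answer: $70686$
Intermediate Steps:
$M{\left(o,A \right)} = 0$
$K = 238$ ($K = \left(4 - 18\right) \left(0 - 17\right) = \left(-14\right) \left(-17\right) = 238$)
$l{\left(p \right)} = p^{2} + 8 p$
$K l{\left(3 \right)} 9 = 238 \cdot 3 \left(8 + 3\right) 9 = 238 \cdot 3 \cdot 11 \cdot 9 = 238 \cdot 33 \cdot 9 = 7854 \cdot 9 = 70686$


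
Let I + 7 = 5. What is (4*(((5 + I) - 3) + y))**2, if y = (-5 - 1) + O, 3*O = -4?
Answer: 7744/9 ≈ 860.44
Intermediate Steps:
O = -4/3 (O = (1/3)*(-4) = -4/3 ≈ -1.3333)
I = -2 (I = -7 + 5 = -2)
y = -22/3 (y = (-5 - 1) - 4/3 = -6 - 4/3 = -22/3 ≈ -7.3333)
(4*(((5 + I) - 3) + y))**2 = (4*(((5 - 2) - 3) - 22/3))**2 = (4*((3 - 3) - 22/3))**2 = (4*(0 - 22/3))**2 = (4*(-22/3))**2 = (-88/3)**2 = 7744/9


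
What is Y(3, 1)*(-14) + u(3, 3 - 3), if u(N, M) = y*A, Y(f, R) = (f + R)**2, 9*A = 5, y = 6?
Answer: -662/3 ≈ -220.67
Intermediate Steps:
A = 5/9 (A = (1/9)*5 = 5/9 ≈ 0.55556)
Y(f, R) = (R + f)**2
u(N, M) = 10/3 (u(N, M) = 6*(5/9) = 10/3)
Y(3, 1)*(-14) + u(3, 3 - 3) = (1 + 3)**2*(-14) + 10/3 = 4**2*(-14) + 10/3 = 16*(-14) + 10/3 = -224 + 10/3 = -662/3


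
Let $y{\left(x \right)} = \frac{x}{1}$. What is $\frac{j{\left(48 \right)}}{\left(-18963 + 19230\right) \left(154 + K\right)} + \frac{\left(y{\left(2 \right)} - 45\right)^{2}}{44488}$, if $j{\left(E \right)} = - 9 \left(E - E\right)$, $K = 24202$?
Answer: $\frac{1849}{44488} \approx 0.041562$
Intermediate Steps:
$j{\left(E \right)} = 0$ ($j{\left(E \right)} = \left(-9\right) 0 = 0$)
$y{\left(x \right)} = x$ ($y{\left(x \right)} = x 1 = x$)
$\frac{j{\left(48 \right)}}{\left(-18963 + 19230\right) \left(154 + K\right)} + \frac{\left(y{\left(2 \right)} - 45\right)^{2}}{44488} = \frac{0}{\left(-18963 + 19230\right) \left(154 + 24202\right)} + \frac{\left(2 - 45\right)^{2}}{44488} = \frac{0}{267 \cdot 24356} + \left(-43\right)^{2} \cdot \frac{1}{44488} = \frac{0}{6503052} + 1849 \cdot \frac{1}{44488} = 0 \cdot \frac{1}{6503052} + \frac{1849}{44488} = 0 + \frac{1849}{44488} = \frac{1849}{44488}$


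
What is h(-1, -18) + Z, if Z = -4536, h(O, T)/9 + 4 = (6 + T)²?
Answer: -3276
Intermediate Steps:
h(O, T) = -36 + 9*(6 + T)²
h(-1, -18) + Z = (-36 + 9*(6 - 18)²) - 4536 = (-36 + 9*(-12)²) - 4536 = (-36 + 9*144) - 4536 = (-36 + 1296) - 4536 = 1260 - 4536 = -3276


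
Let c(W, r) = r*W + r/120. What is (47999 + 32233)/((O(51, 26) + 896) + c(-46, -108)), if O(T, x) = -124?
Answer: 802320/57391 ≈ 13.980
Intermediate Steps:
c(W, r) = r/120 + W*r (c(W, r) = W*r + r/120 = r/120 + W*r)
(47999 + 32233)/((O(51, 26) + 896) + c(-46, -108)) = (47999 + 32233)/((-124 + 896) - 108*(1/120 - 46)) = 80232/(772 - 108*(-5519/120)) = 80232/(772 + 49671/10) = 80232/(57391/10) = 80232*(10/57391) = 802320/57391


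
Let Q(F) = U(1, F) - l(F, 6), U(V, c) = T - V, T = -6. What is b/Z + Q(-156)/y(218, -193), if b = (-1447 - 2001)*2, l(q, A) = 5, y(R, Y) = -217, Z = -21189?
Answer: 250100/656859 ≈ 0.38075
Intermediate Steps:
U(V, c) = -6 - V
Q(F) = -12 (Q(F) = (-6 - 1*1) - 1*5 = (-6 - 1) - 5 = -7 - 5 = -12)
b = -6896 (b = -3448*2 = -6896)
b/Z + Q(-156)/y(218, -193) = -6896/(-21189) - 12/(-217) = -6896*(-1/21189) - 12*(-1/217) = 6896/21189 + 12/217 = 250100/656859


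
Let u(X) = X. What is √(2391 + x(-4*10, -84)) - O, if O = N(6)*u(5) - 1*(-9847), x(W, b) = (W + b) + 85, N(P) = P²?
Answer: -10027 + 28*√3 ≈ -9978.5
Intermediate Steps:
x(W, b) = 85 + W + b
O = 10027 (O = 6²*5 - 1*(-9847) = 36*5 + 9847 = 180 + 9847 = 10027)
√(2391 + x(-4*10, -84)) - O = √(2391 + (85 - 4*10 - 84)) - 1*10027 = √(2391 + (85 - 40 - 84)) - 10027 = √(2391 - 39) - 10027 = √2352 - 10027 = 28*√3 - 10027 = -10027 + 28*√3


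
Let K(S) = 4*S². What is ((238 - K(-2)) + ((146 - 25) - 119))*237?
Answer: 53088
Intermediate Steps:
((238 - K(-2)) + ((146 - 25) - 119))*237 = ((238 - 4*(-2)²) + ((146 - 25) - 119))*237 = ((238 - 4*4) + (121 - 119))*237 = ((238 - 1*16) + 2)*237 = ((238 - 16) + 2)*237 = (222 + 2)*237 = 224*237 = 53088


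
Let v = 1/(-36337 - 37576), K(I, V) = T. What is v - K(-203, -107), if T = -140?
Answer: 10347819/73913 ≈ 140.00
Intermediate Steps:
K(I, V) = -140
v = -1/73913 (v = 1/(-73913) = -1/73913 ≈ -1.3529e-5)
v - K(-203, -107) = -1/73913 - 1*(-140) = -1/73913 + 140 = 10347819/73913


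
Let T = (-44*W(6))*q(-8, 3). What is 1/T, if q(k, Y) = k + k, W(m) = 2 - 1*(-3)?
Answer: 1/3520 ≈ 0.00028409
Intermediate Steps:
W(m) = 5 (W(m) = 2 + 3 = 5)
q(k, Y) = 2*k
T = 3520 (T = (-44*5)*(2*(-8)) = -220*(-16) = 3520)
1/T = 1/3520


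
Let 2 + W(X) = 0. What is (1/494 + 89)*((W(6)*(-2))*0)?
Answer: 0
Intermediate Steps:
W(X) = -2 (W(X) = -2 + 0 = -2)
(1/494 + 89)*((W(6)*(-2))*0) = (1/494 + 89)*(-2*(-2)*0) = (1/494 + 89)*(4*0) = (43967/494)*0 = 0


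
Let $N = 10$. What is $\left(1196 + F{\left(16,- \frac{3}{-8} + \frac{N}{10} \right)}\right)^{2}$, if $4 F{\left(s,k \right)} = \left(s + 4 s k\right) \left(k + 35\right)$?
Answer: $\frac{73393489}{16} \approx 4.5871 \cdot 10^{6}$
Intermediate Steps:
$F{\left(s,k \right)} = \frac{\left(35 + k\right) \left(s + 4 k s\right)}{4}$ ($F{\left(s,k \right)} = \frac{\left(s + 4 s k\right) \left(k + 35\right)}{4} = \frac{\left(s + 4 k s\right) \left(35 + k\right)}{4} = \frac{\left(35 + k\right) \left(s + 4 k s\right)}{4}$)
$\left(1196 + F{\left(16,- \frac{3}{-8} + \frac{N}{10} \right)}\right)^{2} = \left(1196 + \frac{1}{4} \cdot 16 \left(35 + 4 \left(- \frac{3}{-8} + \frac{10}{10}\right)^{2} + 141 \left(- \frac{3}{-8} + \frac{10}{10}\right)\right)\right)^{2} = \left(1196 + \frac{1}{4} \cdot 16 \left(35 + 4 \left(\left(-3\right) \left(- \frac{1}{8}\right) + 10 \cdot \frac{1}{10}\right)^{2} + 141 \left(\left(-3\right) \left(- \frac{1}{8}\right) + 10 \cdot \frac{1}{10}\right)\right)\right)^{2} = \left(1196 + \frac{1}{4} \cdot 16 \left(35 + 4 \left(\frac{3}{8} + 1\right)^{2} + 141 \left(\frac{3}{8} + 1\right)\right)\right)^{2} = \left(1196 + \frac{1}{4} \cdot 16 \left(35 + 4 \left(\frac{11}{8}\right)^{2} + 141 \cdot \frac{11}{8}\right)\right)^{2} = \left(1196 + \frac{1}{4} \cdot 16 \left(35 + 4 \cdot \frac{121}{64} + \frac{1551}{8}\right)\right)^{2} = \left(1196 + \frac{1}{4} \cdot 16 \left(35 + \frac{121}{16} + \frac{1551}{8}\right)\right)^{2} = \left(1196 + \frac{1}{4} \cdot 16 \cdot \frac{3783}{16}\right)^{2} = \left(1196 + \frac{3783}{4}\right)^{2} = \left(\frac{8567}{4}\right)^{2} = \frac{73393489}{16}$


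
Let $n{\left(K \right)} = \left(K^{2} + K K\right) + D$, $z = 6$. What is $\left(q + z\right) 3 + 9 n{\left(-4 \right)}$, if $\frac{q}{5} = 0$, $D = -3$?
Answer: $279$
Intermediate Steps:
$q = 0$ ($q = 5 \cdot 0 = 0$)
$n{\left(K \right)} = -3 + 2 K^{2}$ ($n{\left(K \right)} = \left(K^{2} + K K\right) - 3 = \left(K^{2} + K^{2}\right) - 3 = 2 K^{2} - 3 = -3 + 2 K^{2}$)
$\left(q + z\right) 3 + 9 n{\left(-4 \right)} = \left(0 + 6\right) 3 + 9 \left(-3 + 2 \left(-4\right)^{2}\right) = 6 \cdot 3 + 9 \left(-3 + 2 \cdot 16\right) = 18 + 9 \left(-3 + 32\right) = 18 + 9 \cdot 29 = 18 + 261 = 279$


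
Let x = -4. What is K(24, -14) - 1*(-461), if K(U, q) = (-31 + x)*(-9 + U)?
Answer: -64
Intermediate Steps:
K(U, q) = 315 - 35*U (K(U, q) = (-31 - 4)*(-9 + U) = -35*(-9 + U) = 315 - 35*U)
K(24, -14) - 1*(-461) = (315 - 35*24) - 1*(-461) = (315 - 840) + 461 = -525 + 461 = -64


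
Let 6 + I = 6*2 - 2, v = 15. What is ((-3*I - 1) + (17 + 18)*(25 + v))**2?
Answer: 1923769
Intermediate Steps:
I = 4 (I = -6 + (6*2 - 2) = -6 + (12 - 2) = -6 + 10 = 4)
((-3*I - 1) + (17 + 18)*(25 + v))**2 = ((-3*4 - 1) + (17 + 18)*(25 + 15))**2 = ((-12 - 1) + 35*40)**2 = (-13 + 1400)**2 = 1387**2 = 1923769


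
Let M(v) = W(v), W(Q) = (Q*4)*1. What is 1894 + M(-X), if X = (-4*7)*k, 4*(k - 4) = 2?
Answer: 2398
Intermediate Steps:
k = 9/2 (k = 4 + (¼)*2 = 4 + ½ = 9/2 ≈ 4.5000)
X = -126 (X = -4*7*(9/2) = -28*9/2 = -126)
W(Q) = 4*Q (W(Q) = (4*Q)*1 = 4*Q)
M(v) = 4*v
1894 + M(-X) = 1894 + 4*(-1*(-126)) = 1894 + 4*126 = 1894 + 504 = 2398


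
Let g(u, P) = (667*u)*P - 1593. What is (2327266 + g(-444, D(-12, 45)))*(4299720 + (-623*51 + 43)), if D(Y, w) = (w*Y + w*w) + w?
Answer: -1923927805748330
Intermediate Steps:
D(Y, w) = w + w² + Y*w (D(Y, w) = (Y*w + w²) + w = (w² + Y*w) + w = w + w² + Y*w)
g(u, P) = -1593 + 667*P*u (g(u, P) = 667*P*u - 1593 = -1593 + 667*P*u)
(2327266 + g(-444, D(-12, 45)))*(4299720 + (-623*51 + 43)) = (2327266 + (-1593 + 667*(45*(1 - 12 + 45))*(-444)))*(4299720 + (-623*51 + 43)) = (2327266 + (-1593 + 667*(45*34)*(-444)))*(4299720 + (-31773 + 43)) = (2327266 + (-1593 + 667*1530*(-444)))*(4299720 - 31730) = (2327266 + (-1593 - 453106440))*4267990 = (2327266 - 453108033)*4267990 = -450780767*4267990 = -1923927805748330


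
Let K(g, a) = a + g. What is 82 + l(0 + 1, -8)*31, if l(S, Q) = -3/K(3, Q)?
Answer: 503/5 ≈ 100.60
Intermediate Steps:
l(S, Q) = -3/(3 + Q) (l(S, Q) = -3/(Q + 3) = -3/(3 + Q))
82 + l(0 + 1, -8)*31 = 82 - 3/(3 - 8)*31 = 82 - 3/(-5)*31 = 82 - 3*(-1/5)*31 = 82 + (3/5)*31 = 82 + 93/5 = 503/5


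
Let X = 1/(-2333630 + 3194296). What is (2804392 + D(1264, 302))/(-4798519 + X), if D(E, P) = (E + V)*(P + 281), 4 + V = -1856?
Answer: -2114590951384/4129922153653 ≈ -0.51202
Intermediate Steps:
V = -1860 (V = -4 - 1856 = -1860)
X = 1/860666 ≈ 1.1619e-6
D(E, P) = (-1860 + E)*(281 + P) (D(E, P) = (E - 1860)*(P + 281) = (-1860 + E)*(281 + P))
(2804392 + D(1264, 302))/(-4798519 + X) = (2804392 + (-522660 - 1860*302 + 281*1264 + 1264*302))/(-4798519 + 1/860666) = (2804392 + (-522660 - 561720 + 355184 + 381728))/(-4129922153653/860666) = (2804392 - 347468)*(-860666/4129922153653) = 2456924*(-860666/4129922153653) = -2114590951384/4129922153653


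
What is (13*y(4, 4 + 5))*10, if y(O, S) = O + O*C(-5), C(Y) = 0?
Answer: 520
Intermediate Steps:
y(O, S) = O (y(O, S) = O + O*0 = O + 0 = O)
(13*y(4, 4 + 5))*10 = (13*4)*10 = 52*10 = 520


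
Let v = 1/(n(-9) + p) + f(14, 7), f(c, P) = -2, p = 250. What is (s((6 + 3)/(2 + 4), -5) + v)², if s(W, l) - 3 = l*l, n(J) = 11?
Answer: 46063369/68121 ≈ 676.20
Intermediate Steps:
v = -521/261 (v = 1/(11 + 250) - 2 = 1/261 - 2 = -521/261 ≈ -1.9962)
s(W, l) = 3 + l² (s(W, l) = 3 + l*l = 3 + l²)
(s((6 + 3)/(2 + 4), -5) + v)² = ((3 + (-5)²) - 521/261)² = ((3 + 25) - 521/261)² = (28 - 521/261)² = (6787/261)² = 46063369/68121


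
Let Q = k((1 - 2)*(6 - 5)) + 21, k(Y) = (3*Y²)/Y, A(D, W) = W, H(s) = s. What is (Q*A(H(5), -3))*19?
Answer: -1026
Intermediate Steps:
k(Y) = 3*Y
Q = 18 (Q = 3*((1 - 2)*(6 - 5)) + 21 = 3*(-1*1) + 21 = 3*(-1) + 21 = -3 + 21 = 18)
(Q*A(H(5), -3))*19 = (18*(-3))*19 = -54*19 = -1026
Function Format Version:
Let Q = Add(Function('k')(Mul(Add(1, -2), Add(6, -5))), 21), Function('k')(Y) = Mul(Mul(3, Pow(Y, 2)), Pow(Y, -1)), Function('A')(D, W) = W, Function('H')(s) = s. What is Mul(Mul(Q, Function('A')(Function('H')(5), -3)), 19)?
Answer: -1026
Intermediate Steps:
Function('k')(Y) = Mul(3, Y)
Q = 18 (Q = Add(Mul(3, Mul(Add(1, -2), Add(6, -5))), 21) = Add(Mul(3, Mul(-1, 1)), 21) = Add(Mul(3, -1), 21) = Add(-3, 21) = 18)
Mul(Mul(Q, Function('A')(Function('H')(5), -3)), 19) = Mul(Mul(18, -3), 19) = Mul(-54, 19) = -1026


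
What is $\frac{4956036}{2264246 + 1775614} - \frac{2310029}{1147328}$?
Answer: $- \frac{303832907011}{386253707840} \approx -0.78661$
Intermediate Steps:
$\frac{4956036}{2264246 + 1775614} - \frac{2310029}{1147328} = \frac{4956036}{4039860} - \frac{2310029}{1147328} = 4956036 \cdot \frac{1}{4039860} - \frac{2310029}{1147328} = \frac{413003}{336655} - \frac{2310029}{1147328} = - \frac{303832907011}{386253707840}$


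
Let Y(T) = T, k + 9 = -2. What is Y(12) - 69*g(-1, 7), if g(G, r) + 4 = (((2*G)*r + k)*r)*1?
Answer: 12363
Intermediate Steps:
k = -11 (k = -9 - 2 = -11)
g(G, r) = -4 + r*(-11 + 2*G*r) (g(G, r) = -4 + (((2*G)*r - 11)*r)*1 = -4 + ((2*G*r - 11)*r)*1 = -4 + ((-11 + 2*G*r)*r)*1 = -4 + (r*(-11 + 2*G*r))*1 = -4 + r*(-11 + 2*G*r))
Y(12) - 69*g(-1, 7) = 12 - 69*(-4 - 11*7 + 2*(-1)*7**2) = 12 - 69*(-4 - 77 + 2*(-1)*49) = 12 - 69*(-4 - 77 - 98) = 12 - 69*(-179) = 12 + 12351 = 12363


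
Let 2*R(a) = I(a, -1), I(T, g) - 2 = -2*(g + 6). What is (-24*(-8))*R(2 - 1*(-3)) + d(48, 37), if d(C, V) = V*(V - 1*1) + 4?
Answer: 568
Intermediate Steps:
d(C, V) = 4 + V*(-1 + V) (d(C, V) = V*(V - 1) + 4 = V*(-1 + V) + 4 = 4 + V*(-1 + V))
I(T, g) = -10 - 2*g (I(T, g) = 2 - 2*(g + 6) = 2 - 2*(6 + g) = 2 + (-12 - 2*g) = -10 - 2*g)
R(a) = -4 (R(a) = (-10 - 2*(-1))/2 = (-10 + 2)/2 = (½)*(-8) = -4)
(-24*(-8))*R(2 - 1*(-3)) + d(48, 37) = -24*(-8)*(-4) + (4 + 37² - 1*37) = 192*(-4) + (4 + 1369 - 37) = -768 + 1336 = 568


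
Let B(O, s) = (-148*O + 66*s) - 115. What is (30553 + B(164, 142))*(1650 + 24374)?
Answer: 404360912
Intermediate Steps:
B(O, s) = -115 - 148*O + 66*s
(30553 + B(164, 142))*(1650 + 24374) = (30553 + (-115 - 148*164 + 66*142))*(1650 + 24374) = (30553 + (-115 - 24272 + 9372))*26024 = (30553 - 15015)*26024 = 15538*26024 = 404360912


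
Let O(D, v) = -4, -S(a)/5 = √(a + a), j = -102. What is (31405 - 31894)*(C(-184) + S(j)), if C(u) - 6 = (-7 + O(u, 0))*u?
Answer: -992670 + 4890*I*√51 ≈ -9.9267e+5 + 34922.0*I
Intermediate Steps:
S(a) = -5*√2*√a (S(a) = -5*√(a + a) = -5*√2*√a)
C(u) = 6 - 11*u (C(u) = 6 + (-7 - 4)*u = 6 - 11*u)
(31405 - 31894)*(C(-184) + S(j)) = (31405 - 31894)*((6 - 11*(-184)) - 5*√2*√(-102)) = -489*((6 + 2024) - 5*√2*I*√102) = -489*(2030 - 10*I*√51) = -992670 + 4890*I*√51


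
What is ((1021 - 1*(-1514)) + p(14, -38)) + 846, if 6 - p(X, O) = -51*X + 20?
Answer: 4081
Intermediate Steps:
p(X, O) = -14 + 51*X (p(X, O) = 6 - (-51*X + 20) = 6 - (20 - 51*X) = 6 + (-20 + 51*X) = -14 + 51*X)
((1021 - 1*(-1514)) + p(14, -38)) + 846 = ((1021 - 1*(-1514)) + (-14 + 51*14)) + 846 = ((1021 + 1514) + (-14 + 714)) + 846 = (2535 + 700) + 846 = 3235 + 846 = 4081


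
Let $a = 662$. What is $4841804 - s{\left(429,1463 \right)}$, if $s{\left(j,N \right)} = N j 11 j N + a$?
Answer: $-4333067321277$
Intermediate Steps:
$s{\left(j,N \right)} = 662 + 11 N^{2} j^{2}$ ($s{\left(j,N \right)} = N j 11 j N + 662 = 11 N j j N + 662 = 11 N j^{2} N + 662 = 11 N^{2} j^{2} + 662 = 662 + 11 N^{2} j^{2}$)
$4841804 - s{\left(429,1463 \right)} = 4841804 - \left(662 + 11 \cdot 1463^{2} \cdot 429^{2}\right) = 4841804 - \left(662 + 11 \cdot 2140369 \cdot 184041\right) = 4841804 - \left(662 + 4333072162419\right) = 4841804 - 4333072163081 = -4333067321277$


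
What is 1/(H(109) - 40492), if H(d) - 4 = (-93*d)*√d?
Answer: 13496/3187142559 - 3379*√109/3187142559 ≈ -6.8343e-6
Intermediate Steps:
H(d) = 4 - 93*d^(3/2) (H(d) = 4 + (-93*d)*√d = 4 - 93*d^(3/2))
1/(H(109) - 40492) = 1/((4 - 10137*√109) - 40492) = 1/(-40488 - 10137*√109)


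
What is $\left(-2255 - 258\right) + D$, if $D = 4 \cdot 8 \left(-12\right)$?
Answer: $-2897$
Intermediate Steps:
$D = -384$ ($D = 32 \left(-12\right) = -384$)
$\left(-2255 - 258\right) + D = \left(-2255 - 258\right) - 384 = -2513 - 384 = -2897$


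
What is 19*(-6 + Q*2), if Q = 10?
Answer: 266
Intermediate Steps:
19*(-6 + Q*2) = 19*(-6 + 10*2) = 19*(-6 + 20) = 19*14 = 266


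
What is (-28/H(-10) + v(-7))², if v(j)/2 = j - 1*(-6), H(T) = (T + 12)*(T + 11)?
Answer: 256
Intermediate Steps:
H(T) = (11 + T)*(12 + T) (H(T) = (12 + T)*(11 + T) = (11 + T)*(12 + T))
v(j) = 12 + 2*j (v(j) = 2*(j - 1*(-6)) = 2*(j + 6) = 2*(6 + j) = 12 + 2*j)
(-28/H(-10) + v(-7))² = (-28/(132 + (-10)² + 23*(-10)) + (12 + 2*(-7)))² = (-28/(132 + 100 - 230) + (12 - 14))² = (-28/2 - 2)² = (-28*½ - 2)² = (-14 - 2)² = (-16)² = 256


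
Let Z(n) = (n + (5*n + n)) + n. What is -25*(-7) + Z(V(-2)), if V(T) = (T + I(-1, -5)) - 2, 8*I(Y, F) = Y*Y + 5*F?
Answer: 119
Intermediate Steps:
I(Y, F) = Y²/8 + 5*F/8 (I(Y, F) = (Y*Y + 5*F)/8 = (Y² + 5*F)/8 = Y²/8 + 5*F/8)
V(T) = -5 + T (V(T) = (T + ((⅛)*(-1)² + (5/8)*(-5))) - 2 = (T + ((⅛)*1 - 25/8)) - 2 = (T + (⅛ - 25/8)) - 2 = (T - 3) - 2 = (-3 + T) - 2 = -5 + T)
Z(n) = 8*n (Z(n) = (n + 6*n) + n = 7*n + n = 8*n)
-25*(-7) + Z(V(-2)) = -25*(-7) + 8*(-5 - 2) = 175 + 8*(-7) = 175 - 56 = 119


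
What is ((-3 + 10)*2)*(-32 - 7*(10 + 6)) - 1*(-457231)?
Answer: 455215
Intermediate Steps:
((-3 + 10)*2)*(-32 - 7*(10 + 6)) - 1*(-457231) = (7*2)*(-32 - 7*16) + 457231 = 14*(-32 - 112) + 457231 = 14*(-144) + 457231 = -2016 + 457231 = 455215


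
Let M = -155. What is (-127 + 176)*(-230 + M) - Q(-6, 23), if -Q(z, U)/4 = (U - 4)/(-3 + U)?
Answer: -94306/5 ≈ -18861.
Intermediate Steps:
Q(z, U) = -4*(-4 + U)/(-3 + U) (Q(z, U) = -4*(U - 4)/(-3 + U) = -4*(-4 + U)/(-3 + U))
(-127 + 176)*(-230 + M) - Q(-6, 23) = (-127 + 176)*(-230 - 155) - 4*(4 - 1*23)/(-3 + 23) = 49*(-385) - 4*(4 - 23)/20 = -18865 - 4*(-19)/20 = -18865 - 1*(-19/5) = -18865 + 19/5 = -94306/5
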